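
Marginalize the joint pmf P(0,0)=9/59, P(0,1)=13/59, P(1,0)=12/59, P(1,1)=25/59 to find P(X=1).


P(X=1) = P(1,0)+P(1,1) = 12/59 + 25/59 = 37/59

37/59


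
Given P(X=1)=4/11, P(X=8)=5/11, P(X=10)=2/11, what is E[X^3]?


E[X^3] = sum(g(x)*P(x))
= 1*4/11 + 512*5/11 + 1000*2/11
= 4564/11

4564/11


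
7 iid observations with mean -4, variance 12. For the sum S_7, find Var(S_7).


By independence, Var(S_n) = n*Var(X_1) = 7*12 = 84

84


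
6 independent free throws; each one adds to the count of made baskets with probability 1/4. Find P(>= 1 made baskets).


P(at least one) = 1 - P(none)
P(none) = (1 - 1/4)^6 = (3/4)^6 = 729/4096
P(at least one) = 1 - 729/4096 = 3367/4096

3367/4096


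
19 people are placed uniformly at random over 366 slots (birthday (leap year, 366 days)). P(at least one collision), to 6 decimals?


P(all different) = prod((366-i)/366 for i=0..18) = 0.621705
P(at least one match) = 1 - 0.621705 = 0.378295

0.378295


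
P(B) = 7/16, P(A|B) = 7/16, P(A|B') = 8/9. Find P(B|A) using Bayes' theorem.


P(A) = P(A|B)P(B) + P(A|B')P(B') = 7/16*7/16 + 8/9*9/16 = 177/256
P(B|A) = P(A|B)P(B)/P(A) = (49/256)/(177/256) = 49/177

49/177


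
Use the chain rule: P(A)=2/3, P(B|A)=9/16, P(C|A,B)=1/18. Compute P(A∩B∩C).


P(A∩B∩C) = P(A) * P(B|A) * P(C|A∩B)
= 2/3 * 9/16 * 1/18
= 3/8 * 1/18 = 1/48

1/48


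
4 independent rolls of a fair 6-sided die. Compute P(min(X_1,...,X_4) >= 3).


P(min >= 3) = P(all X_i >= 3) = (P(X_1 >= 3))^4
= (4/6)^4 = (2/3)^4 = 16/81

16/81


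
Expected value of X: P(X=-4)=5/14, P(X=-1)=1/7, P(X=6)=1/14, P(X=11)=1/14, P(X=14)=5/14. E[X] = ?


E[X] = sum(x * P(x))
= -4*5/14 - 1*1/7 + 6*1/14 + 11*1/14 + 14*5/14
= 65/14

65/14


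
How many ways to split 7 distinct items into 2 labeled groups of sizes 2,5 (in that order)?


7! = 5040
Denominator: 2!=2 * 5!=120
Coefficient = 5040 / 240 = 21

21


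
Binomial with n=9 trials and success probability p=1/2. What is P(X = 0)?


P(X=0) = C(9,0) * p^0 * (1-p)^9
= 1 * 1 * 1/512
= 1/512

1/512


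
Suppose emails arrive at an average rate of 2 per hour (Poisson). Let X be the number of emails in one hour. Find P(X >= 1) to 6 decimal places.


P(X>=1) = 1 - P(X<=0) = 1 - (e^(-2)*2^0/0!)
≈ 1 - 0.1353352832 = 0.8646647168
≈ 0.864665

0.864665


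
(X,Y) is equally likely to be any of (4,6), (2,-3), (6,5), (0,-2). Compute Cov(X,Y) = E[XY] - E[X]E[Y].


E[X]=3, E[Y]=3/2, E[XY]=12
Cov(X,Y) = E[XY] - E[X]E[Y] = 12 - 3*3/2 = 15/2

15/2


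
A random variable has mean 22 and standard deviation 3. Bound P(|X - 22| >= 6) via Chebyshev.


k = 6/3 = 2
Chebyshev: P(|X-mu| >= k*sigma) <= 1/k^2 = 1/2^2 = 1/4

1/4


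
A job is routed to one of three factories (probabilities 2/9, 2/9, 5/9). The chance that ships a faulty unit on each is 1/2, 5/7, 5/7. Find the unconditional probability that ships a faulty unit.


P(A) = P(A|B1)P(B1) + P(A|B2)P(B2) + P(A|B3)P(B3)
= 1/2*2/9 + 5/7*2/9 + 5/7*5/9
= 1/9 + 10/63 + 25/63 = 2/3

2/3


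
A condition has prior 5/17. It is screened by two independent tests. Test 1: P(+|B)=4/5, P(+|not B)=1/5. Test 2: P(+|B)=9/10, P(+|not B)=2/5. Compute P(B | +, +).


After test 1: P(+) = 4/5*5/17 + 1/5*12/17 = 32/85
P(B|+) = (4/17)/(32/85) = 5/8
After test 2 (use post1 as new prior): P(+) = 9/10*5/8 + 2/5*3/8 = 57/80
P(B|+,+) = (9/16)/(57/80) = 15/19

15/19


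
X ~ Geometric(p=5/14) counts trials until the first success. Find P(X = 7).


P(X=7) = (1-p)^6 * p = (9/14)^6 * 5/14
= 531441/7529536 * 5/14 = 2657205/105413504

2657205/105413504


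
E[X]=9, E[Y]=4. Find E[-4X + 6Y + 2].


E[-4X + 6Y + 2] = -4*E[X] + 6*E[Y] + 2
= (-4)*(9) + (6)*(4) + (2)
= -36 + 24 + 2 = -10

-10


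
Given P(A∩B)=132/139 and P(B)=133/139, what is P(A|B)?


P(A|B) = P(A∩B)/P(B) = (132/139)/(133/139) = 132/133

132/133


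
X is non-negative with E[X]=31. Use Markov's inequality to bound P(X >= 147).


Markov: P(X >= a) <= E[X]/a
P(X >= 147) <= 31/147

31/147


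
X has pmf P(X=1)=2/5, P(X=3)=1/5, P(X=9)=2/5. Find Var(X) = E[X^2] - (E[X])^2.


E[X] = 23/5, E[X^2] = 173/5
Var(X) = E[X^2] - (E[X])^2 = 173/5 - (23/5)^2 = 336/25

336/25


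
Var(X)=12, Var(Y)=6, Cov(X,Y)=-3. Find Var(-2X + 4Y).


Var(-2X + 4Y) = (-2)^2*Var(X) + 4^2*Var(Y) + 2*(-2)*4*Cov(X,Y)
= 4*12 + 16*6 - 16*(-3)
= 48 + 96 + 48 = 192

192


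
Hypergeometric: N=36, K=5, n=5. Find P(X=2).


P(X=2) = C(5,2)*C(31,3) / C(36,5)
= 10*4495 / 376992
= 44950/376992 = 22475/188496

22475/188496


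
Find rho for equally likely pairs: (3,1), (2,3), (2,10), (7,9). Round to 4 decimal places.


Cov(X,Y) = 2.8750, Var(X) = 4.2500, Var(Y) = 14.6875
rho = Cov/(sqrt(VarX)*sqrt(VarY)) = 0.3639

0.3639


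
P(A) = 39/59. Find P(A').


P(A') = 1 - P(A) = 1 - 39/59 = 20/59

20/59


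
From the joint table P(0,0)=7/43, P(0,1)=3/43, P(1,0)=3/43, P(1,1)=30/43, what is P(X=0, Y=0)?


Read from table: P(X=0, Y=0) = 7/43

7/43


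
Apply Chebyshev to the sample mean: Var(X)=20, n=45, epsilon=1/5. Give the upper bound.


Var(Xbar) = Var(X)/n = 20/45
Chebyshev: P(|Xbar-mu| >= 1/5) <= Var(Xbar)/(1/5)^2 = (4/9)/(1/25) = 100/9
Bound exceeds 1, so trivial bound: 1

1


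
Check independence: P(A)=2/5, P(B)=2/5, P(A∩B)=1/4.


P(A)*P(B) = 2/5*2/5 = 4/25
P(A∩B) = 1/4 != 4/25, so not independent

No, A and B are not independent


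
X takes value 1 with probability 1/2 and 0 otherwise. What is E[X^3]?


For Bernoulli: X in {0,1}
E[X^3] = 0^3*(1-1/2) + 1^3*1/2 = 1/2

1/2


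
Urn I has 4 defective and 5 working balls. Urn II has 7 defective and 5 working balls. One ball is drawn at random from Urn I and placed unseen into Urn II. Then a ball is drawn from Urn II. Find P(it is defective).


P(transfer defective) = 4/9; P(transfer working) = 5/9
If defective transferred: Urn II has 8 defective of 13, so P(defective|defective moved) = 8/13
If working transferred: Urn II has 7 defective of 13, so P(defective|working moved) = 7/13
By total probability: P(defective) = 4/9*8/13 + 5/9*7/13 = 67/117

67/117


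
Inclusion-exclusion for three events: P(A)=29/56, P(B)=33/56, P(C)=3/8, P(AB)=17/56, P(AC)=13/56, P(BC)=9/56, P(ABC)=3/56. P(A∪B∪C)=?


P(A∪B∪C) = P(A)+P(B)+P(C) - P(AB)-P(AC)-P(BC) + P(ABC)
= 29/56+33/56+3/8 - 17/56-13/56-9/56 + 3/56
= 47/56

47/56


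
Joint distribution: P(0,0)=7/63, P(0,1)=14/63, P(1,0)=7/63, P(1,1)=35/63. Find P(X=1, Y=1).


Read from table: P(X=1, Y=1) = 35/63 = 5/9

5/9


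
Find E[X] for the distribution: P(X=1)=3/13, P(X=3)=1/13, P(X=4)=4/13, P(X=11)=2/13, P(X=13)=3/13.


E[X] = sum(x * P(x))
= 1*3/13 + 3*1/13 + 4*4/13 + 11*2/13 + 13*3/13
= 83/13

83/13


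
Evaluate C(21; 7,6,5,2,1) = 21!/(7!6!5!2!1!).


21! = 51090942171709440000
Denominator: 7!=5040 * 6!=720 * 5!=120 * 2!=2 * 1!=1
Coefficient = 51090942171709440000 / 870912000 = 58663725120

58663725120


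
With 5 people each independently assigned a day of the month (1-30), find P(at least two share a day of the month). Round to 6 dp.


P(all different) = prod((30-i)/30 for i=0..4) = 0.703733
P(at least one match) = 1 - 0.703733 = 0.296267

0.296267


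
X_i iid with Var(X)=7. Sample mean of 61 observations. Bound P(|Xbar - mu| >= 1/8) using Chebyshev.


Var(Xbar) = Var(X)/n = 7/61
Chebyshev: P(|Xbar-mu| >= 1/8) <= Var(Xbar)/(1/8)^2 = (7/61)/(1/64) = 448/61
Bound exceeds 1, so trivial bound: 1

1


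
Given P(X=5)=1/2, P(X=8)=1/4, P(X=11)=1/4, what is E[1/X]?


E[1/X] = sum(g(x)*P(x))
= 1/5*1/2 + 1/8*1/4 + 1/11*1/4
= 271/1760

271/1760


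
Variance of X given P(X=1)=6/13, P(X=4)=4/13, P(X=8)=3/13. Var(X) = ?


E[X] = 46/13, E[X^2] = 262/13
Var(X) = E[X^2] - (E[X])^2 = 262/13 - (46/13)^2 = 1290/169

1290/169


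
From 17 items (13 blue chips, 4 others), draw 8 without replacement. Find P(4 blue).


P(X=4) = C(13,4)*C(4,4) / C(17,8)
= 715*1 / 24310
= 715/24310 = 1/34

1/34


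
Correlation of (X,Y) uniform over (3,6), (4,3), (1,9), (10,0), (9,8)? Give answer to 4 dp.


Cov(X,Y) = -5.8800, Var(X) = 12.2400, Var(Y) = 10.9600
rho = Cov/(sqrt(VarX)*sqrt(VarY)) = -0.5077

-0.5077


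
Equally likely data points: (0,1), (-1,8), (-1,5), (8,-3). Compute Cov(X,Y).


E[X]=3/2, E[Y]=11/4, E[XY]=-37/4
Cov(X,Y) = E[XY] - E[X]E[Y] = -37/4 - 3/2*11/4 = -107/8

-107/8


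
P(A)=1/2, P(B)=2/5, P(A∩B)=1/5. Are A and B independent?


P(A)*P(B) = 1/2*2/5 = 1/5
P(A∩B) = 1/5, which equals P(A)P(B), so independent

Yes, A and B are independent


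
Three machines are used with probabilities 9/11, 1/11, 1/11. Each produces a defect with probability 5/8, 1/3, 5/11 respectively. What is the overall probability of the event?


P(A) = P(A|B1)P(B1) + P(A|B2)P(B2) + P(A|B3)P(B3)
= 5/8*9/11 + 1/3*1/11 + 5/11*1/11
= 45/88 + 1/33 + 5/121 = 1693/2904

1693/2904


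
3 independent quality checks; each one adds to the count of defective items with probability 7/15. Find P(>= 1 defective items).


P(at least one) = 1 - P(none)
P(none) = (1 - 7/15)^3 = (8/15)^3 = 512/3375
P(at least one) = 1 - 512/3375 = 2863/3375

2863/3375


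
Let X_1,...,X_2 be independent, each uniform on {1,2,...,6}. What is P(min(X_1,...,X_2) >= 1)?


P(min >= 1) = P(all X_i >= 1) = (P(X_1 >= 1))^2
= (6/6)^2 = 1^2 = 1

1


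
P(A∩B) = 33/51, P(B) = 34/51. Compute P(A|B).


P(A|B) = P(A∩B)/P(B) = (33/51)/(34/51) = 33/34

33/34


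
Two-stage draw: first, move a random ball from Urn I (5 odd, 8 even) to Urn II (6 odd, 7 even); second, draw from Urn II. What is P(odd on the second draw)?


P(transfer odd) = 5/13; P(transfer even) = 8/13
If odd transferred: Urn II has 7 odd of 14, so P(odd|odd moved) = 1/2
If even transferred: Urn II has 6 odd of 14, so P(odd|even moved) = 3/7
By total probability: P(odd) = 5/13*1/2 + 8/13*3/7 = 83/182

83/182


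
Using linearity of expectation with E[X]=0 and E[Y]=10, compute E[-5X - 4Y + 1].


E[-5X - 4Y + 1] = -5*E[X] - 4*E[Y] + 1
= (-5)*(0) + (-4)*(10) + (1)
= 0 - 40 + 1 = -39

-39


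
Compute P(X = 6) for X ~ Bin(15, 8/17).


P(X=6) = C(15,6) * p^6 * (1-p)^9
= 5005 * 262144/24137569 * 387420489/118587876497
= 508307583125422080/2862423051509815793

508307583125422080/2862423051509815793


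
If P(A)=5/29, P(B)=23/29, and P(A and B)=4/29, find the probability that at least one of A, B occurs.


P(A∪B) = P(A) + P(B) - P(A∩B)
= 5/29 + 23/29 - 4/29 = 24/29

24/29


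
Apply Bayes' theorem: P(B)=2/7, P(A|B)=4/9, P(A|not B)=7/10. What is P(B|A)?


P(A) = P(A|B)P(B) + P(A|B')P(B') = 4/9*2/7 + 7/10*5/7 = 79/126
P(B|A) = P(A|B)P(B)/P(A) = (8/63)/(79/126) = 16/79

16/79


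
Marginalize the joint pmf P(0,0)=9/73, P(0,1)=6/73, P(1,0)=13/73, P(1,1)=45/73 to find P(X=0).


P(X=0) = P(0,0)+P(0,1) = 9/73 + 6/73 = 15/73

15/73


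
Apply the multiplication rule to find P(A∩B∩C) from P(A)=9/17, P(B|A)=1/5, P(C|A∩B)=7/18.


P(A∩B∩C) = P(A) * P(B|A) * P(C|A∩B)
= 9/17 * 1/5 * 7/18
= 9/85 * 7/18 = 7/170

7/170


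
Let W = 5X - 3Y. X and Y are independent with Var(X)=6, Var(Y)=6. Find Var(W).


Independence => Cov(X,Y)=0
Var(5X - 3Y) = 5^2*Var(X) + (-3)^2*Var(Y)
= 25*6 + 9*6 = 204

204


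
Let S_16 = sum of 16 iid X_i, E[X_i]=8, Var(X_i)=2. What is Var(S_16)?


By independence, Var(S_n) = n*Var(X_1) = 16*2 = 32

32


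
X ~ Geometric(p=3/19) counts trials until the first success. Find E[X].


For geometric (trials until first success), E[X] = 1/p = 1/(3/19) = 19/3

19/3


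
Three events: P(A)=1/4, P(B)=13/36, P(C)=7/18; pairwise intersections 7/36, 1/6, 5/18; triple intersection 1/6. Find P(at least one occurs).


P(A∪B∪C) = P(A)+P(B)+P(C) - P(AB)-P(AC)-P(BC) + P(ABC)
= 1/4+13/36+7/18 - 7/36-1/6-5/18 + 1/6
= 19/36

19/36


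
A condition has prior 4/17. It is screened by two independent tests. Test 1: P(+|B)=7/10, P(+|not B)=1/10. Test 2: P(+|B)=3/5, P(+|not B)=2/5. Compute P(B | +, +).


After test 1: P(+) = 7/10*4/17 + 1/10*13/17 = 41/170
P(B|+) = (14/85)/(41/170) = 28/41
After test 2 (use post1 as new prior): P(+) = 3/5*28/41 + 2/5*13/41 = 22/41
P(B|+,+) = (84/205)/(22/41) = 42/55

42/55


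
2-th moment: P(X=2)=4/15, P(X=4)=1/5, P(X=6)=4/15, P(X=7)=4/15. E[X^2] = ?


E[X^2] = sum(x^2 * P(x))
= 4*4/15 + 16*1/5 + 36*4/15 + 49*4/15
= 404/15

404/15


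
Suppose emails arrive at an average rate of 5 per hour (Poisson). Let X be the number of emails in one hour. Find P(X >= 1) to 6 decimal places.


P(X>=1) = 1 - P(X<=0) = 1 - (e^(-5)*5^0/0!)
≈ 1 - 0.0067379470 = 0.9932620530
≈ 0.993262

0.993262


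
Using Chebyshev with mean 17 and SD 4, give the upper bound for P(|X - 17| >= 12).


k = 12/4 = 3
Chebyshev: P(|X-mu| >= k*sigma) <= 1/k^2 = 1/3^2 = 1/9

1/9


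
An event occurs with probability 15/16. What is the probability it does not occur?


P(A') = 1 - P(A) = 1 - 15/16 = 1/16

1/16


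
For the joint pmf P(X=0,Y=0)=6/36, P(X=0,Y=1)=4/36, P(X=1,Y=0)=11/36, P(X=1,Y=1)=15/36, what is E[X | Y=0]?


P(Y=0) = 17/36
E[X|Y=0] = (0*6 + 1*11)/17 = 11/17

11/17


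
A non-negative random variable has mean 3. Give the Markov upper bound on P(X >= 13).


Markov: P(X >= a) <= E[X]/a
P(X >= 13) <= 3/13

3/13


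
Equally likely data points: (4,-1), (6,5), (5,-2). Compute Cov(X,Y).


E[X]=5, E[Y]=2/3, E[XY]=16/3
Cov(X,Y) = E[XY] - E[X]E[Y] = 16/3 - 5*2/3 = 2

2


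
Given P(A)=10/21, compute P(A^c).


P(A') = 1 - P(A) = 1 - 10/21 = 11/21

11/21


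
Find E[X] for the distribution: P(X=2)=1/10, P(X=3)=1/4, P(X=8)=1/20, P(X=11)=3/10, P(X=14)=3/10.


E[X] = sum(x * P(x))
= 2*1/10 + 3*1/4 + 8*1/20 + 11*3/10 + 14*3/10
= 177/20

177/20


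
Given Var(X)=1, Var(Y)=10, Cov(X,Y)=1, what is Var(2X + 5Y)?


Var(2X + 5Y) = 2^2*Var(X) + 5^2*Var(Y) + 2*2*5*Cov(X,Y)
= 4*1 + 25*10 + 20*1
= 4 + 250 + 20 = 274

274


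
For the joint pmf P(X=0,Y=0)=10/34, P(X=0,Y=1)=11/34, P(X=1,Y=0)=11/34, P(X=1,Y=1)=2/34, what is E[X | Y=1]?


P(Y=1) = 13/34
E[X|Y=1] = (0*11 + 1*2)/13 = 2/13

2/13


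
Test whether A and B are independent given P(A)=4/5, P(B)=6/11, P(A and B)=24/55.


P(A)*P(B) = 4/5*6/11 = 24/55
P(A∩B) = 24/55, which equals P(A)P(B), so independent

Yes, A and B are independent


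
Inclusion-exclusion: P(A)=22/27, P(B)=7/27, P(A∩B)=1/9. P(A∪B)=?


P(A∪B) = P(A) + P(B) - P(A∩B)
= 22/27 + 7/27 - 1/9 = 26/27

26/27


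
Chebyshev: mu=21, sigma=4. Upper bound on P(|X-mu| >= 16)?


k = 16/4 = 4
Chebyshev: P(|X-mu| >= k*sigma) <= 1/k^2 = 1/4^2 = 1/16

1/16


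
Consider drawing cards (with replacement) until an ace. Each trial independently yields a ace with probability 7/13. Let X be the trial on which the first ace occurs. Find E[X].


For geometric (trials until first success), E[X] = 1/p = 1/(7/13) = 13/7

13/7


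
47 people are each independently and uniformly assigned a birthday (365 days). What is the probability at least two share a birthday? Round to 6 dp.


P(all different) = prod((365-i)/365 for i=0..46) = 0.045226
P(at least one match) = 1 - 0.045226 = 0.954774

0.954774


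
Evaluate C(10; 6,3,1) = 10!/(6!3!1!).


10! = 3628800
Denominator: 6!=720 * 3!=6 * 1!=1
Coefficient = 3628800 / 4320 = 840

840


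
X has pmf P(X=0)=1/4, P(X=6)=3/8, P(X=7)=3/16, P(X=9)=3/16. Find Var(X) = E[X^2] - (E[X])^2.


E[X] = 21/4, E[X^2] = 303/8
Var(X) = E[X^2] - (E[X])^2 = 303/8 - (21/4)^2 = 165/16

165/16


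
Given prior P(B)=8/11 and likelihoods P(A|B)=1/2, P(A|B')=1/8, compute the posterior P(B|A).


P(A) = P(A|B)P(B) + P(A|B')P(B') = 1/2*8/11 + 1/8*3/11 = 35/88
P(B|A) = P(A|B)P(B)/P(A) = (4/11)/(35/88) = 32/35

32/35


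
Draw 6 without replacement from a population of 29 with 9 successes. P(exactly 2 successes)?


P(X=2) = C(9,2)*C(20,4) / C(29,6)
= 36*4845 / 475020
= 174420/475020 = 969/2639

969/2639


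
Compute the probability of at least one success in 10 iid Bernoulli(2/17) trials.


P(at least one) = 1 - P(none)
P(none) = (1 - 2/17)^10 = (15/17)^10 = 576650390625/2015993900449
P(at least one) = 1 - 576650390625/2015993900449 = 1439343509824/2015993900449

1439343509824/2015993900449


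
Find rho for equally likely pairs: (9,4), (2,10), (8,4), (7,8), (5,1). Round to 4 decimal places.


Cov(X,Y) = -3.6800, Var(X) = 6.1600, Var(Y) = 10.2400
rho = Cov/(sqrt(VarX)*sqrt(VarY)) = -0.4633

-0.4633


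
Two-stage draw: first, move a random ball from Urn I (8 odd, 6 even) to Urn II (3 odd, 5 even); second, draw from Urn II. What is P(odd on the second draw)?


P(transfer odd) = 8/14 = 4/7; P(transfer even) = 3/7
If odd transferred: Urn II has 4 odd of 9, so P(odd|odd moved) = 4/9
If even transferred: Urn II has 3 odd of 9, so P(odd|even moved) = 1/3
By total probability: P(odd) = 4/7*4/9 + 3/7*1/3 = 25/63

25/63


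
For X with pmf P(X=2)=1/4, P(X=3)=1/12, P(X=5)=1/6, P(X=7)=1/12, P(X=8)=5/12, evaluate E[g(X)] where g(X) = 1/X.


E[1/X] = sum(g(x)*P(x))
= 1/2*1/4 + 1/3*1/12 + 1/5*1/6 + 1/7*1/12 + 1/8*5/12
= 2521/10080

2521/10080


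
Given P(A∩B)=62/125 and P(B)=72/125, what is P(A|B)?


P(A|B) = P(A∩B)/P(B) = (62/125)/(72/125) = 62/72 = 31/36

31/36


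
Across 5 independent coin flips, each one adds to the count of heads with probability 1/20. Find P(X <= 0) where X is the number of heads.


P(X<=0) = P(X=0)
= 2476099/3200000
= 2476099/3200000

2476099/3200000


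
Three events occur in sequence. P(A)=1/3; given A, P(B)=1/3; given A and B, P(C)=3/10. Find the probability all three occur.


P(A∩B∩C) = P(A) * P(B|A) * P(C|A∩B)
= 1/3 * 1/3 * 3/10
= 1/9 * 3/10 = 1/30

1/30


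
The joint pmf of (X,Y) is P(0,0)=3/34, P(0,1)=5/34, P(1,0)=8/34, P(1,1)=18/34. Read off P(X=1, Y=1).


Read from table: P(X=1, Y=1) = 18/34 = 9/17

9/17


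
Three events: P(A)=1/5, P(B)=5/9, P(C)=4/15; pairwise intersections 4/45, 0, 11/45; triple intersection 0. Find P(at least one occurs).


P(A∪B∪C) = P(A)+P(B)+P(C) - P(AB)-P(AC)-P(BC) + P(ABC)
= 1/5+5/9+4/15 - 4/45-0-11/45 + 0
= 31/45

31/45


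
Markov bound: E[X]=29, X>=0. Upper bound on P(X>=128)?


Markov: P(X >= a) <= E[X]/a
P(X >= 128) <= 29/128

29/128


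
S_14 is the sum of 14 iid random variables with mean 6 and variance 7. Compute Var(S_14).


By independence, Var(S_n) = n*Var(X_1) = 14*7 = 98

98


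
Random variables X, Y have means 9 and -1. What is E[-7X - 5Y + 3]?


E[-7X - 5Y + 3] = -7*E[X] - 5*E[Y] + 3
= (-7)*(9) + (-5)*(-1) + (3)
= -63 + 5 + 3 = -55

-55


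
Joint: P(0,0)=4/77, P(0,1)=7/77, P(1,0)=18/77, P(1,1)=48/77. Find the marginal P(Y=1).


P(Y=1) = P(0,1)+P(1,1) = 7/77 + 48/77 = 55/77 = 5/7

5/7


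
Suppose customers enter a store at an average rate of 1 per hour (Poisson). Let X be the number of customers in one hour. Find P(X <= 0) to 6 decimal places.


P(X<=0) = e^(-1)*1^0/0!
≈ 0.3678794412
≈ 0.367879

0.367879


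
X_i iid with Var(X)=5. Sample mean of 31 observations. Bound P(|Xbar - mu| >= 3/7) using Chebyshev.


Var(Xbar) = Var(X)/n = 5/31
Chebyshev: P(|Xbar-mu| >= 3/7) <= Var(Xbar)/(3/7)^2 = (5/31)/(9/49) = 245/279

245/279


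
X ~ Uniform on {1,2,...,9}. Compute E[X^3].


E[X^3] = (1/9) * sum(x^3 for x=1..9)
= 2025/9 = 225

225


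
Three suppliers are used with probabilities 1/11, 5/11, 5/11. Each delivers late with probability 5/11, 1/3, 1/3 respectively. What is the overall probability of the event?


P(A) = P(A|B1)P(B1) + P(A|B2)P(B2) + P(A|B3)P(B3)
= 5/11*1/11 + 1/3*5/11 + 1/3*5/11
= 5/121 + 5/33 + 5/33 = 125/363

125/363


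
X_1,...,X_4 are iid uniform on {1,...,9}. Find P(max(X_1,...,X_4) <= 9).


P(max <= 9) = P(all X_i <= 9) = (P(X_1 <= 9))^4
= (9/9)^4 = 1^4 = 1

1


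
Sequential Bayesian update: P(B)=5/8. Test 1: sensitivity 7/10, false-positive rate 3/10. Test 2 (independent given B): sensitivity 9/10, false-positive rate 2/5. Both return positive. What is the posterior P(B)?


After test 1: P(+) = 7/10*5/8 + 3/10*3/8 = 11/20
P(B|+) = (7/16)/(11/20) = 35/44
After test 2 (use post1 as new prior): P(+) = 9/10*35/44 + 2/5*9/44 = 351/440
P(B|+,+) = (63/88)/(351/440) = 35/39

35/39


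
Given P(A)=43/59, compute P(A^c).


P(A') = 1 - P(A) = 1 - 43/59 = 16/59

16/59


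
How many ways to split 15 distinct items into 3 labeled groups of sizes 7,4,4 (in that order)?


15! = 1307674368000
Denominator: 7!=5040 * 4!=24 * 4!=24
Coefficient = 1307674368000 / 2903040 = 450450

450450


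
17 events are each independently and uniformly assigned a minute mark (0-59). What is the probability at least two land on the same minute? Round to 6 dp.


P(all different) = prod((60-i)/60 for i=0..16) = 0.081369
P(at least one match) = 1 - 0.081369 = 0.918631

0.918631


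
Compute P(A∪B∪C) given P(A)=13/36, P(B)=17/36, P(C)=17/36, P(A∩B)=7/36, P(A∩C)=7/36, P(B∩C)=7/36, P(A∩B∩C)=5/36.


P(A∪B∪C) = P(A)+P(B)+P(C) - P(AB)-P(AC)-P(BC) + P(ABC)
= 13/36+17/36+17/36 - 7/36-7/36-7/36 + 5/36
= 31/36

31/36


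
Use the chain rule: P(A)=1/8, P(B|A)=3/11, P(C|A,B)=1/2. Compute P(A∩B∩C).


P(A∩B∩C) = P(A) * P(B|A) * P(C|A∩B)
= 1/8 * 3/11 * 1/2
= 3/88 * 1/2 = 3/176

3/176


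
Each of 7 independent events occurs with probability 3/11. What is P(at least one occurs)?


P(at least one) = 1 - P(none)
P(none) = (1 - 3/11)^7 = (8/11)^7 = 2097152/19487171
P(at least one) = 1 - 2097152/19487171 = 17390019/19487171

17390019/19487171


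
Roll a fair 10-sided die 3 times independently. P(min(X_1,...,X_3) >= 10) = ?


P(min >= 10) = P(all X_i >= 10) = (P(X_1 >= 10))^3
= (1/10)^3 = 1/1000

1/1000


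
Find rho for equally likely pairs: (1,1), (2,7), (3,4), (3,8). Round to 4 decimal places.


Cov(X,Y) = 1.5000, Var(X) = 0.6875, Var(Y) = 7.5000
rho = Cov/(sqrt(VarX)*sqrt(VarY)) = 0.6606

0.6606


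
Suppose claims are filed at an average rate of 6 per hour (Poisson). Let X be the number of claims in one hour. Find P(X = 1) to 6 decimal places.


P(X=1) = e^(-6) * 6^1 / 1!
≈ 0.002478752177 * 6 / 1
≈ 0.014873

0.014873


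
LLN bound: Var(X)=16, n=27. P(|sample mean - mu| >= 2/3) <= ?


Var(Xbar) = Var(X)/n = 16/27
Chebyshev: P(|Xbar-mu| >= 2/3) <= Var(Xbar)/(2/3)^2 = (16/27)/(4/9) = 4/3
Bound exceeds 1, so trivial bound: 1

1


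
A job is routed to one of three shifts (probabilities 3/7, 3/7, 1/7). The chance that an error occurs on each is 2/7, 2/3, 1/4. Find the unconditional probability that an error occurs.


P(A) = P(A|B1)P(B1) + P(A|B2)P(B2) + P(A|B3)P(B3)
= 2/7*3/7 + 2/3*3/7 + 1/4*1/7
= 6/49 + 2/7 + 1/28 = 87/196

87/196


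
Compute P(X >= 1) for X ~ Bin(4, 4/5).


P(X>=1) = P(X=1) + P(X=2) + P(X=3) + P(X=4)
= 16/625 + 96/625 + 256/625 + 256/625
= 624/625

624/625


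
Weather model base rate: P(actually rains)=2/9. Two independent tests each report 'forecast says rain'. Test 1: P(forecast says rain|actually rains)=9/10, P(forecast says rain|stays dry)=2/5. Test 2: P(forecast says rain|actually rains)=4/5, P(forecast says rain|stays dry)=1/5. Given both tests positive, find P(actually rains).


After test 1: P(+) = 9/10*2/9 + 2/5*7/9 = 23/45
P(B|+) = (1/5)/(23/45) = 9/23
After test 2 (use post1 as new prior): P(+) = 4/5*9/23 + 1/5*14/23 = 10/23
P(B|+,+) = (36/115)/(10/23) = 18/25

18/25


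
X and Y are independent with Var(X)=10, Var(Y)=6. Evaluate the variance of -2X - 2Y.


Independence => Cov(X,Y)=0
Var(-2X - 2Y) = (-2)^2*Var(X) + (-2)^2*Var(Y)
= 4*10 + 4*6 = 64

64


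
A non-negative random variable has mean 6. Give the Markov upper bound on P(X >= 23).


Markov: P(X >= a) <= E[X]/a
P(X >= 23) <= 6/23

6/23


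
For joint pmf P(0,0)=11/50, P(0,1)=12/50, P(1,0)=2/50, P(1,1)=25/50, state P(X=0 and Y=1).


Read from table: P(X=0, Y=1) = 12/50 = 6/25

6/25


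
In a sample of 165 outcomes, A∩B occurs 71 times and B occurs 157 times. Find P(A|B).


P(A|B) = P(A∩B)/P(B) = (71/165)/(157/165) = 71/157

71/157


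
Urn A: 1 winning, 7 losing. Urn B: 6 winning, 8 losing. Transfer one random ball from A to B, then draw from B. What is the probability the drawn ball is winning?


P(transfer winning) = 1/8; P(transfer losing) = 7/8
If winning transferred: Urn II has 7 winning of 15, so P(winning|winning moved) = 7/15
If losing transferred: Urn II has 6 winning of 15, so P(winning|losing moved) = 2/5
By total probability: P(winning) = 1/8*7/15 + 7/8*2/5 = 49/120

49/120


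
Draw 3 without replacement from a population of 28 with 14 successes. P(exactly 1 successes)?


P(X=1) = C(14,1)*C(14,2) / C(28,3)
= 14*91 / 3276
= 1274/3276 = 7/18

7/18


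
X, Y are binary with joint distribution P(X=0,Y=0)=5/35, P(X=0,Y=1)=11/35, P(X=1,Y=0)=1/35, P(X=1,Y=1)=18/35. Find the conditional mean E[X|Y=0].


P(Y=0) = 6/35
E[X|Y=0] = (0*5 + 1*1)/6 = 1/6

1/6


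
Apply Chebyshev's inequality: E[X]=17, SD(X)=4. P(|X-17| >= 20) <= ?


k = 20/4 = 5
Chebyshev: P(|X-mu| >= k*sigma) <= 1/k^2 = 1/5^2 = 1/25

1/25


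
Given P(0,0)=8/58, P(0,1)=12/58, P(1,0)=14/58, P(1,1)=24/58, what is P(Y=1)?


P(Y=1) = P(0,1)+P(1,1) = 12/58 + 24/58 = 36/58 = 18/29

18/29


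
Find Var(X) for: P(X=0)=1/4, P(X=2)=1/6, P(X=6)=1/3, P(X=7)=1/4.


E[X] = 49/12, E[X^2] = 299/12
Var(X) = E[X^2] - (E[X])^2 = 299/12 - (49/12)^2 = 1187/144

1187/144


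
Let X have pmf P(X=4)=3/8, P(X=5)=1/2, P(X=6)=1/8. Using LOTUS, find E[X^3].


E[X^3] = sum(g(x)*P(x))
= 64*3/8 + 125*1/2 + 216*1/8
= 227/2

227/2


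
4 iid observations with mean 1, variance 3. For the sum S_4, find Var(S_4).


By independence, Var(S_n) = n*Var(X_1) = 4*3 = 12

12


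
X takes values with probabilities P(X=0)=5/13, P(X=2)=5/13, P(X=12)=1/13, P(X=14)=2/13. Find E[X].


E[X] = sum(x * P(x))
= 0*5/13 + 2*5/13 + 12*1/13 + 14*2/13
= 50/13

50/13


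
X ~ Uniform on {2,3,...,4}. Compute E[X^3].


E[X^3] = (1/3) * sum(x^3 for x=2..4)
= 99/3 = 33

33


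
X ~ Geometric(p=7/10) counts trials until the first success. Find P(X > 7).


P(X > 7) = P(first 7 trials all fail) = (1-p)^7 = (3/10)^7 = 2187/10000000

2187/10000000


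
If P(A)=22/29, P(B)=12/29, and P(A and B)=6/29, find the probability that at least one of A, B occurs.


P(A∪B) = P(A) + P(B) - P(A∩B)
= 22/29 + 12/29 - 6/29 = 28/29

28/29


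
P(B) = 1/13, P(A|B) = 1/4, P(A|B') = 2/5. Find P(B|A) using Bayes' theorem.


P(A) = P(A|B)P(B) + P(A|B')P(B') = 1/4*1/13 + 2/5*12/13 = 101/260
P(B|A) = P(A|B)P(B)/P(A) = (1/52)/(101/260) = 5/101

5/101


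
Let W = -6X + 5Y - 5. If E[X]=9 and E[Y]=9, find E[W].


E[-6X + 5Y - 5] = -6*E[X] + 5*E[Y] - 5
= (-6)*(9) + (5)*(9) + (-5)
= -54 + 45 - 5 = -14

-14


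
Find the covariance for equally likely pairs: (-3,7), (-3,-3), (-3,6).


E[X]=-3, E[Y]=10/3, E[XY]=-10
Cov(X,Y) = E[XY] - E[X]E[Y] = -10 + 3*10/3 = 0

0


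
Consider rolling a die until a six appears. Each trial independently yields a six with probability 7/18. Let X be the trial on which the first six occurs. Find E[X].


For geometric (trials until first success), E[X] = 1/p = 1/(7/18) = 18/7

18/7


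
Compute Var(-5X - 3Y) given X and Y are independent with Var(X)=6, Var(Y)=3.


Independence => Cov(X,Y)=0
Var(-5X - 3Y) = (-5)^2*Var(X) + (-3)^2*Var(Y)
= 25*6 + 9*3 = 177

177


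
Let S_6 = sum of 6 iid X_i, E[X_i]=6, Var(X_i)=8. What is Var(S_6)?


By independence, Var(S_n) = n*Var(X_1) = 6*8 = 48

48


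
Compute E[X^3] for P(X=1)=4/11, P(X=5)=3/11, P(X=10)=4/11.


E[X^3] = sum(g(x)*P(x))
= 1*4/11 + 125*3/11 + 1000*4/11
= 4379/11

4379/11


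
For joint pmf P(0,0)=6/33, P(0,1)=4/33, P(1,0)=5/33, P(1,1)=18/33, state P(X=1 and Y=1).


Read from table: P(X=1, Y=1) = 18/33 = 6/11

6/11


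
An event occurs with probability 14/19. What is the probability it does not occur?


P(A') = 1 - P(A) = 1 - 14/19 = 5/19

5/19


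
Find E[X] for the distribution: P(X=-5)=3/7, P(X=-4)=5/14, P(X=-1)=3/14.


E[X] = sum(x * P(x))
= -5*3/7 - 4*5/14 - 1*3/14
= -53/14

-53/14


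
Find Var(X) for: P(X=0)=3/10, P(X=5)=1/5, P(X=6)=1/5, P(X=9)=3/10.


E[X] = 49/10, E[X^2] = 73/2
Var(X) = E[X^2] - (E[X])^2 = 73/2 - (49/10)^2 = 1249/100

1249/100


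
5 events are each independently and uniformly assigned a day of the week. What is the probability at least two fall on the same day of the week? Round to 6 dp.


P(all different) = prod((7-i)/7 for i=0..4) = 0.149938
P(at least one match) = 1 - 0.149938 = 0.850062

0.850062


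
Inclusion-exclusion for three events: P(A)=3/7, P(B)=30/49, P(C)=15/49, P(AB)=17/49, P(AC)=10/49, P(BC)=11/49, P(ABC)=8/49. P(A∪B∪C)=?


P(A∪B∪C) = P(A)+P(B)+P(C) - P(AB)-P(AC)-P(BC) + P(ABC)
= 3/7+30/49+15/49 - 17/49-10/49-11/49 + 8/49
= 36/49

36/49


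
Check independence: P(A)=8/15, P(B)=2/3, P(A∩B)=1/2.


P(A)*P(B) = 8/15*2/3 = 16/45
P(A∩B) = 1/2 != 16/45, so not independent

No, A and B are not independent


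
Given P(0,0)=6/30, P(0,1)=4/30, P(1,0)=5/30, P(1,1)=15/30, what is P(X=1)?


P(X=1) = P(1,0)+P(1,1) = 5/30 + 15/30 = 20/30 = 2/3

2/3


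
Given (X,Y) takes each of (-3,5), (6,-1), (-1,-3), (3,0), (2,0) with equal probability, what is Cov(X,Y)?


E[X]=7/5, E[Y]=1/5, E[XY]=-18/5
Cov(X,Y) = E[XY] - E[X]E[Y] = -18/5 - 7/5*1/5 = -97/25

-97/25


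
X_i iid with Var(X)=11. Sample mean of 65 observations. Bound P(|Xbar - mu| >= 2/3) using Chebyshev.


Var(Xbar) = Var(X)/n = 11/65
Chebyshev: P(|Xbar-mu| >= 2/3) <= Var(Xbar)/(2/3)^2 = (11/65)/(4/9) = 99/260

99/260


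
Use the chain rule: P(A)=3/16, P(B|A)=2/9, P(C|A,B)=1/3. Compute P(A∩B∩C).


P(A∩B∩C) = P(A) * P(B|A) * P(C|A∩B)
= 3/16 * 2/9 * 1/3
= 1/24 * 1/3 = 1/72

1/72


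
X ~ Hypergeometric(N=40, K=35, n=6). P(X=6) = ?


P(X=6) = C(35,6)*C(5,0) / C(40,6)
= 1623160*1 / 3838380
= 1623160/3838380 = 11594/27417

11594/27417


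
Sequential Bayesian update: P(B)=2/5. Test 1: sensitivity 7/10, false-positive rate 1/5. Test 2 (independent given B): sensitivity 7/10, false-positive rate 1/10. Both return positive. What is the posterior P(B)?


After test 1: P(+) = 7/10*2/5 + 1/5*3/5 = 2/5
P(B|+) = (7/25)/(2/5) = 7/10
After test 2 (use post1 as new prior): P(+) = 7/10*7/10 + 1/10*3/10 = 13/25
P(B|+,+) = (49/100)/(13/25) = 49/52

49/52


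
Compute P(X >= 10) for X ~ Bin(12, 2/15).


P(X>=10) = P(X=10) + P(X=11) + P(X=12)
= 3807232/43248779296875 + 106496/43248779296875 + 4096/129746337890625
= 2349056/25949267578125

2349056/25949267578125


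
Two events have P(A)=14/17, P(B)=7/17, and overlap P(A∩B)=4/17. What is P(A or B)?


P(A∪B) = P(A) + P(B) - P(A∩B)
= 14/17 + 7/17 - 4/17 = 1

1


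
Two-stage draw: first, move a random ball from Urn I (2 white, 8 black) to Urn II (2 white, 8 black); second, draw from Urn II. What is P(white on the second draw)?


P(transfer white) = 2/10 = 1/5; P(transfer black) = 4/5
If white transferred: Urn II has 3 white of 11, so P(white|white moved) = 3/11
If black transferred: Urn II has 2 white of 11, so P(white|black moved) = 2/11
By total probability: P(white) = 1/5*3/11 + 4/5*2/11 = 1/5

1/5


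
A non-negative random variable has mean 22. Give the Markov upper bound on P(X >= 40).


Markov: P(X >= a) <= E[X]/a
P(X >= 40) <= 22/40 = 11/20

11/20


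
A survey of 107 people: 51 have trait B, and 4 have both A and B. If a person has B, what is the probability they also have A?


P(A|B) = P(A∩B)/P(B) = (4/107)/(51/107) = 4/51

4/51


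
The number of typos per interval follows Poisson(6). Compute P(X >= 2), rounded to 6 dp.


P(X>=2) = 1 - P(X<=1) = 1 - (e^(-6)*6^0/0! + e^(-6)*6^1/1!)
≈ 1 - (0.0024787522 + 0.0148725131)
= 1 - 0.0173512653 = 0.9826487347
≈ 0.982649

0.982649


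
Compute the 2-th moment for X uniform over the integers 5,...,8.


E[X^2] = (1/4) * sum(x^2 for x=5..8)
= 174/4 = 87/2

87/2


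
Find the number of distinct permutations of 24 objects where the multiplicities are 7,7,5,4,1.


24! = 620448401733239439360000
Denominator: 7!=5040 * 7!=5040 * 5!=120 * 4!=24 * 1!=1
Coefficient = 620448401733239439360000 / 73156608000 = 8481098545920

8481098545920


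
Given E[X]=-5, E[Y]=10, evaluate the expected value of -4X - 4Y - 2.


E[-4X - 4Y - 2] = -4*E[X] - 4*E[Y] - 2
= (-4)*(-5) + (-4)*(10) + (-2)
= 20 - 40 - 2 = -22

-22


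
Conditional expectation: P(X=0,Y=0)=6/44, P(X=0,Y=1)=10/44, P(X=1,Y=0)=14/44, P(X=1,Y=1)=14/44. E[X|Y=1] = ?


P(Y=1) = 24/44
E[X|Y=1] = (0*10 + 1*14)/24 = 14/24 = 7/12

7/12


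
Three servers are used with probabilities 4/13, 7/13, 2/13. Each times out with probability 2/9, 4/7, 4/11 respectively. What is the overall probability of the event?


P(A) = P(A|B1)P(B1) + P(A|B2)P(B2) + P(A|B3)P(B3)
= 2/9*4/13 + 4/7*7/13 + 4/11*2/13
= 8/117 + 4/13 + 8/143 = 556/1287

556/1287


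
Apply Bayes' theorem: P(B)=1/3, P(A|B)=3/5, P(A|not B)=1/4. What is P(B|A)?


P(A) = P(A|B)P(B) + P(A|B')P(B') = 3/5*1/3 + 1/4*2/3 = 11/30
P(B|A) = P(A|B)P(B)/P(A) = (1/5)/(11/30) = 6/11

6/11


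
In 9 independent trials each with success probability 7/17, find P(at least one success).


P(at least one) = 1 - P(none)
P(none) = (1 - 7/17)^9 = (10/17)^9 = 1000000000/118587876497
P(at least one) = 1 - 1000000000/118587876497 = 117587876497/118587876497

117587876497/118587876497


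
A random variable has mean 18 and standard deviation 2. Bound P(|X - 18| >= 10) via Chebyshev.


k = 10/2 = 5
Chebyshev: P(|X-mu| >= k*sigma) <= 1/k^2 = 1/5^2 = 1/25

1/25


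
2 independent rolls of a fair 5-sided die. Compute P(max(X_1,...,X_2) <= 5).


P(max <= 5) = P(all X_i <= 5) = (P(X_1 <= 5))^2
= (5/5)^2 = 1^2 = 1

1


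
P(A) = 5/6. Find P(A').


P(A') = 1 - P(A) = 1 - 5/6 = 1/6

1/6


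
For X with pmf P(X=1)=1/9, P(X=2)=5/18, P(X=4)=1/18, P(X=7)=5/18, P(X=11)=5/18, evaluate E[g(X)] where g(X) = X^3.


E[X^3] = sum(g(x)*P(x))
= 1*1/9 + 8*5/18 + 64*1/18 + 343*5/18 + 1331*5/18
= 4238/9

4238/9


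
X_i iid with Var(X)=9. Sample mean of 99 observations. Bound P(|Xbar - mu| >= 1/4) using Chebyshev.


Var(Xbar) = Var(X)/n = 9/99
Chebyshev: P(|Xbar-mu| >= 1/4) <= Var(Xbar)/(1/4)^2 = (1/11)/(1/16) = 16/11
Bound exceeds 1, so trivial bound: 1

1


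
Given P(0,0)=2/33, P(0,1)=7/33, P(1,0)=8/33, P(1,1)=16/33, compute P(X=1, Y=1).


Read from table: P(X=1, Y=1) = 16/33

16/33


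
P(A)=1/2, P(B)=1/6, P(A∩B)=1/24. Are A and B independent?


P(A)*P(B) = 1/2*1/6 = 1/12
P(A∩B) = 1/24 != 1/12, so not independent

No, A and B are not independent


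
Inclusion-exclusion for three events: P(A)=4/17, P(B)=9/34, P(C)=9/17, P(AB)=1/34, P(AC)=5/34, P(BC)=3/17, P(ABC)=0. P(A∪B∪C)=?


P(A∪B∪C) = P(A)+P(B)+P(C) - P(AB)-P(AC)-P(BC) + P(ABC)
= 4/17+9/34+9/17 - 1/34-5/34-3/17 + 0
= 23/34

23/34


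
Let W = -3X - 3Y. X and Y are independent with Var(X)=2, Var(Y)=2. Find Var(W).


Independence => Cov(X,Y)=0
Var(-3X - 3Y) = (-3)^2*Var(X) + (-3)^2*Var(Y)
= 9*2 + 9*2 = 36

36


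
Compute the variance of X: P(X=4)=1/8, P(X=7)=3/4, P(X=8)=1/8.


E[X] = 27/4, E[X^2] = 187/4
Var(X) = E[X^2] - (E[X])^2 = 187/4 - (27/4)^2 = 19/16

19/16


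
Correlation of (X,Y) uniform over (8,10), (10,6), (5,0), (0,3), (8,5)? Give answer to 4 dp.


Cov(X,Y) = 6.2400, Var(X) = 12.1600, Var(Y) = 10.9600
rho = Cov/(sqrt(VarX)*sqrt(VarY)) = 0.5405

0.5405


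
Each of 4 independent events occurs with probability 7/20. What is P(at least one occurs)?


P(at least one) = 1 - P(none)
P(none) = (1 - 7/20)^4 = (13/20)^4 = 28561/160000
P(at least one) = 1 - 28561/160000 = 131439/160000

131439/160000


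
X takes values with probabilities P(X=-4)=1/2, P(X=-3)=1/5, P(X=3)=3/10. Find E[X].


E[X] = sum(x * P(x))
= -4*1/2 - 3*1/5 + 3*3/10
= -17/10

-17/10


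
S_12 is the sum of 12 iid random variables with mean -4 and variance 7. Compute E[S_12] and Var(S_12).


E[S_n] = n*mu = 12*-4 = -48
Var(S_n) = n*sigma^2 = 12*7 = 84

E[S_12]=-48, Var(S_12)=84


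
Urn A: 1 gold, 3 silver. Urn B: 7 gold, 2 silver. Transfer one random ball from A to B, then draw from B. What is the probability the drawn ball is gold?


P(transfer gold) = 1/4; P(transfer silver) = 3/4
If gold transferred: Urn II has 8 gold of 10, so P(gold|gold moved) = 4/5
If silver transferred: Urn II has 7 gold of 10, so P(gold|silver moved) = 7/10
By total probability: P(gold) = 1/4*4/5 + 3/4*7/10 = 29/40

29/40


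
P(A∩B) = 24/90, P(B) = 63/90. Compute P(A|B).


P(A|B) = P(A∩B)/P(B) = (24/90)/(63/90) = 24/63 = 8/21

8/21


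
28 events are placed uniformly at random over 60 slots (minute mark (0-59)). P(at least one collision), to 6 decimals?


P(all different) = prod((60-i)/60 for i=0..27) = 0.000515
P(at least one match) = 1 - 0.000515 = 0.999485

0.999485


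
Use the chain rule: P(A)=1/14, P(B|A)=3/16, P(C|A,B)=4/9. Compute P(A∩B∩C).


P(A∩B∩C) = P(A) * P(B|A) * P(C|A∩B)
= 1/14 * 3/16 * 4/9
= 3/224 * 4/9 = 1/168

1/168


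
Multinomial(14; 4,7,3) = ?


14! = 87178291200
Denominator: 4!=24 * 7!=5040 * 3!=6
Coefficient = 87178291200 / 725760 = 120120

120120


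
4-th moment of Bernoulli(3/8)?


For Bernoulli: X in {0,1}
E[X^4] = 0^4*(1-3/8) + 1^4*3/8 = 3/8

3/8


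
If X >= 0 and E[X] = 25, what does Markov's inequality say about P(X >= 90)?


Markov: P(X >= a) <= E[X]/a
P(X >= 90) <= 25/90 = 5/18

5/18


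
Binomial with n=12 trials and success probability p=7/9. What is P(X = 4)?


P(X=4) = C(12,4) * p^4 * (1-p)^8
= 495 * 2401/6561 * 256/43046721
= 33806080/31381059609

33806080/31381059609


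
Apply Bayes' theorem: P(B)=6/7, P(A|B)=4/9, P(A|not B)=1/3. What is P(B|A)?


P(A) = P(A|B)P(B) + P(A|B')P(B') = 4/9*6/7 + 1/3*1/7 = 3/7
P(B|A) = P(A|B)P(B)/P(A) = (8/21)/(3/7) = 8/9

8/9


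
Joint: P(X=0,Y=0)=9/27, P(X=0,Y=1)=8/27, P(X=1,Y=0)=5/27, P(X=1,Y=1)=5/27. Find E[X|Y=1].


P(Y=1) = 13/27
E[X|Y=1] = (0*8 + 1*5)/13 = 5/13

5/13


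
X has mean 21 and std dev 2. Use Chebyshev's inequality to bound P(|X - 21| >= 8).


k = 8/2 = 4
Chebyshev: P(|X-mu| >= k*sigma) <= 1/k^2 = 1/4^2 = 1/16

1/16


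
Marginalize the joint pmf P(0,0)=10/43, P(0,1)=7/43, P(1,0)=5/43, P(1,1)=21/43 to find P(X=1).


P(X=1) = P(1,0)+P(1,1) = 5/43 + 21/43 = 26/43

26/43


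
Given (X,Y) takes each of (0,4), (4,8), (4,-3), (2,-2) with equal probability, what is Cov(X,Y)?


E[X]=5/2, E[Y]=7/4, E[XY]=4
Cov(X,Y) = E[XY] - E[X]E[Y] = 4 - 5/2*7/4 = -3/8

-3/8


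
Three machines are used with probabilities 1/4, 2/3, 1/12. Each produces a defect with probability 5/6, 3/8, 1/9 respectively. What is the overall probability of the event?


P(A) = P(A|B1)P(B1) + P(A|B2)P(B2) + P(A|B3)P(B3)
= 5/6*1/4 + 3/8*2/3 + 1/9*1/12
= 5/24 + 1/4 + 1/108 = 101/216

101/216


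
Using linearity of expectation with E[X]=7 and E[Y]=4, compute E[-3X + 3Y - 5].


E[-3X + 3Y - 5] = -3*E[X] + 3*E[Y] - 5
= (-3)*(7) + (3)*(4) + (-5)
= -21 + 12 - 5 = -14

-14


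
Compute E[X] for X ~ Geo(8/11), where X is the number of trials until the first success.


For geometric (trials until first success), E[X] = 1/p = 1/(8/11) = 11/8

11/8


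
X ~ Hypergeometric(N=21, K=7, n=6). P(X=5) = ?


P(X=5) = C(7,5)*C(14,1) / C(21,6)
= 21*14 / 54264
= 294/54264 = 7/1292

7/1292


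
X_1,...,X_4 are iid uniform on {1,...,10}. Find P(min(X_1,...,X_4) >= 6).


P(min >= 6) = P(all X_i >= 6) = (P(X_1 >= 6))^4
= (5/10)^4 = (1/2)^4 = 1/16

1/16


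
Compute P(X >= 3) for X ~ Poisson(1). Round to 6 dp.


P(X>=3) = 1 - P(X<=2) = 1 - (e^(-1)*1^0/0! + e^(-1)*1^1/1! + e^(-1)*1^2/2!)
≈ 1 - (0.3678794412 + 0.3678794412 + 0.1839397206)
= 1 - 0.9196986030 = 0.0803013970
≈ 0.080301

0.080301


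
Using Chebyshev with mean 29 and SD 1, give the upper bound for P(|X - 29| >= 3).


k = 3/1 = 3
Chebyshev: P(|X-mu| >= k*sigma) <= 1/k^2 = 1/3^2 = 1/9

1/9
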